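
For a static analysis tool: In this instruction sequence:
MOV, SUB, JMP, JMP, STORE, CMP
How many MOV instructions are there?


Scanning instruction sequence for MOV:
  Position 1: MOV <- MATCH
  Position 2: SUB
  Position 3: JMP
  Position 4: JMP
  Position 5: STORE
  Position 6: CMP
Matches at positions: [1]
Total MOV count: 1

1


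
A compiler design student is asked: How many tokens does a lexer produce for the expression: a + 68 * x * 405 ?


Scanning 'a + 68 * x * 405'
Token 1: 'a' -> identifier
Token 2: '+' -> operator
Token 3: '68' -> integer_literal
Token 4: '*' -> operator
Token 5: 'x' -> identifier
Token 6: '*' -> operator
Token 7: '405' -> integer_literal
Total tokens: 7

7


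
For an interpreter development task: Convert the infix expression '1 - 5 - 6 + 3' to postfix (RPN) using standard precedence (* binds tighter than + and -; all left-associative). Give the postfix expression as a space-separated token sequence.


Applying the shunting-yard algorithm:
  Operand 1 -> output
  Push '-' onto operator stack -> op-stack: [-]
  Operand 5 -> output
  See '-' (prec 1); top '-' (prec 1) >= it -> pop '-' to output
  Push '-' onto operator stack -> op-stack: [-]
  Operand 6 -> output
  See '+' (prec 1); top '-' (prec 1) >= it -> pop '-' to output
  Push '+' onto operator stack -> op-stack: [+]
  Operand 3 -> output
  End of input: pop '+' to output
Postfix result: 1 5 - 6 - 3 +

1 5 - 6 - 3 +


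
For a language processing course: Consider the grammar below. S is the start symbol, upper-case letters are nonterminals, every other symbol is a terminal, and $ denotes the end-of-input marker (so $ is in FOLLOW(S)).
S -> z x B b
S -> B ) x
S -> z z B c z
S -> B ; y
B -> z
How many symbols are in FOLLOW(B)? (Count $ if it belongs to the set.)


S is the start symbol and does not occur in any rule body, so FOLLOW(S) = {$}.
Examining every occurrence of B in a rule body:
  S -> z x B b : B is followed by terminal 'b' -> add 'b'
  S -> B ) x : B is followed by terminal ')' -> add ')'
  S -> z z B c z : B is followed by terminal 'c' -> add 'c'
  S -> B ; y : B is followed by terminal ';' -> add ';'
  B -> z : B does not occur in the body -> contributes nothing
FOLLOW(B) = {), ;, b, c}
Count: 4

4


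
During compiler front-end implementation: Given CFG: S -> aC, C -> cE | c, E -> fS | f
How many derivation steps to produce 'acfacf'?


Grammar: S -> aC, C -> cE | c, E -> fS | f
Deriving 'acfacf':
Step 1: S -> aC => aC
Step 2: C -> cE => acE
Step 3: E -> fS => acfS
Step 4: S -> aC => acfaC
Step 5: C -> cE => acfacE
Step 6: E -> f => acfacf
Total derivation steps: 6

6


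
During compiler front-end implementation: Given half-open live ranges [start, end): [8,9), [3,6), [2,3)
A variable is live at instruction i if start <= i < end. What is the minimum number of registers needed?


Live ranges:
  Var0: [8, 9)
  Var1: [3, 6)
  Var2: [2, 3)
Sweep-line events (position, delta, active):
  pos=2 start -> active=1
  pos=3 end -> active=0
  pos=3 start -> active=1
  pos=6 end -> active=0
  pos=8 start -> active=1
  pos=9 end -> active=0
Maximum simultaneous active: 1
Minimum registers needed: 1

1


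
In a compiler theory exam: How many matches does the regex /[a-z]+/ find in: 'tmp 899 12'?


Pattern: /[a-z]+/ (identifiers)
Input: 'tmp 899 12'
Scanning for matches:
  Match 1: 'tmp'
Total matches: 1

1


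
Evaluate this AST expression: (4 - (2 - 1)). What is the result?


Expression: (4 - (2 - 1))
Evaluating step by step:
  2 - 1 = 1
  4 - 1 = 3
Result: 3

3


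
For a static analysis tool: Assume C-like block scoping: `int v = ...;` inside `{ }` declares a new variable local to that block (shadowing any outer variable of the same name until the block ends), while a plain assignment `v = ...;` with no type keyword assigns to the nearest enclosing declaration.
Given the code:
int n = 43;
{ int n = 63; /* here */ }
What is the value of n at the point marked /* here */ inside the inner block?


Analyzing scoping rules:
Outer scope: declares n = 43
Inner block: 'int n = 63;' declares a NEW n that shadows the outer one
Inside the block the inner declaration is in scope -> 63
Result: 63

63


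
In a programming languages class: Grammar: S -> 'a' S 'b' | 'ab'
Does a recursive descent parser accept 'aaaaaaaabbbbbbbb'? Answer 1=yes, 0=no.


Grammar accepts strings of the form a^n b^n (n >= 1)
Word: 'aaaaaaaabbbbbbbb'
Counting: 8 a's and 8 b's
Check: 8 == 8? Yes
Derivation (S -> aSb applied 7 time(s), then S -> ab): S => aSb => aaSbb => aaaSbbb => aaaaSbbbb => aaaaaSbbbbb => aaaaaaSbbbbbb => aaaaaaaSbbbbbbb => aaaaaaaabbbbbbbb
Accepted

1


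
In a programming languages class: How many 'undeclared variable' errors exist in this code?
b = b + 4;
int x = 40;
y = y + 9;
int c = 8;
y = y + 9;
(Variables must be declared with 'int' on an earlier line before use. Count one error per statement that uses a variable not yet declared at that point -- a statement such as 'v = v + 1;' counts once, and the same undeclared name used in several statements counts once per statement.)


Scanning code line by line:
  Line 1: use 'b' -> ERROR (undeclared)
  Line 2: declare 'x' -> declared = ['x']
  Line 3: use 'y' -> ERROR (undeclared)
  Line 4: declare 'c' -> declared = ['c', 'x']
  Line 5: use 'y' -> ERROR (undeclared)
Total undeclared variable errors: 3

3


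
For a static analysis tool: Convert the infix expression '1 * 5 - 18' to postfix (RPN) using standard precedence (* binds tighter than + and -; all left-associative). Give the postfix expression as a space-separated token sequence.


Applying the shunting-yard algorithm:
  Operand 1 -> output
  Push '*' onto operator stack -> op-stack: [*]
  Operand 5 -> output
  See '-' (prec 1); top '*' (prec 2) >= it -> pop '*' to output
  Push '-' onto operator stack -> op-stack: [-]
  Operand 18 -> output
  End of input: pop '-' to output
Postfix result: 1 5 * 18 -

1 5 * 18 -


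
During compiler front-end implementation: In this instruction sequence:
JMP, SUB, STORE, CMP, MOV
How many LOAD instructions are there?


Scanning instruction sequence for LOAD:
  Position 1: JMP
  Position 2: SUB
  Position 3: STORE
  Position 4: CMP
  Position 5: MOV
Matches at positions: []
Total LOAD count: 0

0


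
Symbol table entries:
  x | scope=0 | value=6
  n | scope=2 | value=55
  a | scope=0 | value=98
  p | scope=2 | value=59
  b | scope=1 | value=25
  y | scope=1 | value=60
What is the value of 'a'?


Searching symbol table for 'a':
  x | scope=0 | value=6
  n | scope=2 | value=55
  a | scope=0 | value=98 <- MATCH
  p | scope=2 | value=59
  b | scope=1 | value=25
  y | scope=1 | value=60
Found 'a' at scope 0 with value 98

98


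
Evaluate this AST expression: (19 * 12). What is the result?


Expression: (19 * 12)
Evaluating step by step:
  19 * 12 = 228
Result: 228

228


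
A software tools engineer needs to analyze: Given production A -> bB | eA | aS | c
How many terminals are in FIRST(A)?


Production: A -> bB | eA | aS | c
Examining each alternative for leading terminals:
  A -> bB : first terminal = 'b'
  A -> eA : first terminal = 'e'
  A -> aS : first terminal = 'a'
  A -> c : first terminal = 'c'
FIRST(A) = {a, b, c, e}
Count: 4

4


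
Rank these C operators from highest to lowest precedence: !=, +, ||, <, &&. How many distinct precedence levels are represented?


Looking up precedence for each operator:
  != -> precedence 3
  + -> precedence 5
  || -> precedence 1
  < -> precedence 4
  && -> precedence 2
Sorted highest to lowest: +, <, !=, &&, ||
Distinct precedence values: [5, 4, 3, 2, 1]
Number of distinct levels: 5

5


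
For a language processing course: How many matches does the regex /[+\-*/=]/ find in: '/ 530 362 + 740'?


Pattern: /[+\-*/=]/ (operators)
Input: '/ 530 362 + 740'
Scanning for matches:
  Match 1: '/'
  Match 2: '+'
Total matches: 2

2


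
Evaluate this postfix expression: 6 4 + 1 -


Processing tokens left to right:
Push 6, Push 4
Pop 6 and 4, compute 6 + 4 = 10, push 10
Push 1
Pop 10 and 1, compute 10 - 1 = 9, push 9
Stack result: 9

9


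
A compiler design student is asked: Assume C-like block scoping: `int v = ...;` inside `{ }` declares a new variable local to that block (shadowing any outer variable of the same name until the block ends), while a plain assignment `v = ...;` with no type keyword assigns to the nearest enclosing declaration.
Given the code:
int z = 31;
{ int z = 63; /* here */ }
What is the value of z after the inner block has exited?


Analyzing scoping rules:
Outer scope: declares z = 31
Inner block: 'int z = 63;' declares a NEW z that shadows the outer one
When the block exits the inner z goes out of scope; the outer z was never modified -> 31
Result: 31

31


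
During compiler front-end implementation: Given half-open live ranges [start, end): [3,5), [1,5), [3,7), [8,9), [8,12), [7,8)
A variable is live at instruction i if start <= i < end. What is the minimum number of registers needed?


Live ranges:
  Var0: [3, 5)
  Var1: [1, 5)
  Var2: [3, 7)
  Var3: [8, 9)
  Var4: [8, 12)
  Var5: [7, 8)
Sweep-line events (position, delta, active):
  pos=1 start -> active=1
  pos=3 start -> active=2
  pos=3 start -> active=3
  pos=5 end -> active=2
  pos=5 end -> active=1
  pos=7 end -> active=0
  pos=7 start -> active=1
  pos=8 end -> active=0
  pos=8 start -> active=1
  pos=8 start -> active=2
  pos=9 end -> active=1
  pos=12 end -> active=0
Maximum simultaneous active: 3
Minimum registers needed: 3

3


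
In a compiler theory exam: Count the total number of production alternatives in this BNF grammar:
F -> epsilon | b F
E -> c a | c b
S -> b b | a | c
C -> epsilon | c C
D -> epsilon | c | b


Counting alternatives per rule:
  F: 2 alternative(s)
  E: 2 alternative(s)
  S: 3 alternative(s)
  C: 2 alternative(s)
  D: 3 alternative(s)
Sum: 2 + 2 + 3 + 2 + 3 = 12

12


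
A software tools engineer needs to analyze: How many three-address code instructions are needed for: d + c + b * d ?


Expression: d + c + b * d
Generating three-address code (respecting * over +/- precedence):
  Instruction 1: t1 = b * d
  Instruction 2: t2 = d + c
  Instruction 3: t3 = t2 + t1
Total instructions: 3

3


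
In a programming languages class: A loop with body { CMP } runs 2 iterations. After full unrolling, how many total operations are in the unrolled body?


Loop body operations: CMP (1 op per iteration)
Unrolling 2 iterations:
  Iteration 1: CMP (1 ops)
  Iteration 2: CMP (1 ops)
Total: 2 iterations * 1 ops/iter = 2 operations

2


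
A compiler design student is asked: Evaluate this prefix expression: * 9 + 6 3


Parsing prefix expression: * 9 + 6 3
Step 1: Innermost operation '+ 6 3'
  6 + 3 = 9
Step 2: Outer operation '* 9 [9]'
  9 * 9 = 81

81


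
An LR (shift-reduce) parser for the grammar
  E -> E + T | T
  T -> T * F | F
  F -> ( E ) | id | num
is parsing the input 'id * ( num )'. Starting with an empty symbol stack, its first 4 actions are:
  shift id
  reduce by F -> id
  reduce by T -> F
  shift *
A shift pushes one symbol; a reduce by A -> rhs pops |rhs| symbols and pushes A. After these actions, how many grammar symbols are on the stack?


Tracking the symbol stack through each action:
  Action 1: shift 'id' : push -> stack = [id] (size 1)
  Action 2: reduce by F -> id : pop 1, push F -> stack = [F] (size 1)
  Action 3: reduce by T -> F : pop 1, push T -> stack = [T] (size 1)
  Action 4: shift '*' : push -> stack = [T, *] (size 2)
Final stack size: 2

2


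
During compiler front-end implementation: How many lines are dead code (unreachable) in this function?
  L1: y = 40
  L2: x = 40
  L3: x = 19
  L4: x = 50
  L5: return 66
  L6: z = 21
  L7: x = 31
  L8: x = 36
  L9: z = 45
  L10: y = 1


Analyzing control flow:
  L1: reachable (before return)
  L2: reachable (before return)
  L3: reachable (before return)
  L4: reachable (before return)
  L5: reachable (return statement)
  L6: DEAD (after return at L5)
  L7: DEAD (after return at L5)
  L8: DEAD (after return at L5)
  L9: DEAD (after return at L5)
  L10: DEAD (after return at L5)
Return at L5, total lines = 10
Dead lines: L6 through L10
Count: 5

5


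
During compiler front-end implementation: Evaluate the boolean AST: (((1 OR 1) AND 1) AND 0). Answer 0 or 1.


Step 1: Evaluate inner node
  1 OR 1 = 1
Step 2: Evaluate next node
  1 AND 1 = 1
Step 3: Evaluate root node
  1 AND 0 = 0

0


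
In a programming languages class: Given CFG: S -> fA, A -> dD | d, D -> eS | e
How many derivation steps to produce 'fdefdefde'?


Grammar: S -> fA, A -> dD | d, D -> eS | e
Deriving 'fdefdefde':
Step 1: S -> fA => fA
Step 2: A -> dD => fdD
Step 3: D -> eS => fdeS
Step 4: S -> fA => fdefA
Step 5: A -> dD => fdefdD
Step 6: D -> eS => fdefdeS
Step 7: S -> fA => fdefdefA
Step 8: A -> dD => fdefdefdD
Step 9: D -> e => fdefdefde
Total derivation steps: 9

9


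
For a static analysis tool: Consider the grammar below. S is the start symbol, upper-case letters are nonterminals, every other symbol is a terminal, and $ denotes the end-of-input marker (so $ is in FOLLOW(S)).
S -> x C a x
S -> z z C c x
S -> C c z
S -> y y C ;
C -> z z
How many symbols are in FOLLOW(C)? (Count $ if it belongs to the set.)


S is the start symbol and does not occur in any rule body, so FOLLOW(S) = {$}.
Examining every occurrence of C in a rule body:
  S -> x C a x : C is followed by terminal 'a' -> add 'a'
  S -> z z C c x : C is followed by terminal 'c' -> add 'c'
  S -> C c z : C is followed by terminal 'c' -> add 'c' (already in the set)
  S -> y y C ; : C is followed by terminal ';' -> add ';'
  C -> z z : C does not occur in the body -> contributes nothing
FOLLOW(C) = {;, a, c}
Count: 3

3


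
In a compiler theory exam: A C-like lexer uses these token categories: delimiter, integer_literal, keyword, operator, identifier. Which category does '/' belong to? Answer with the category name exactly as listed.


Token: '/'
Checking categories:
  identifier: no
  integer_literal: no
  operator: YES
  keyword: no
  delimiter: no
Category: operator

operator


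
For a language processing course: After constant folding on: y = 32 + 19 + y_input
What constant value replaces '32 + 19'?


Identifying constant sub-expression:
  Original: y = 32 + 19 + y_input
  32 and 19 are both compile-time constants
  Evaluating: 32 + 19 = 51
  After folding: y = 51 + y_input

51


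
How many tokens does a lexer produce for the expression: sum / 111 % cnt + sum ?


Scanning 'sum / 111 % cnt + sum'
Token 1: 'sum' -> identifier
Token 2: '/' -> operator
Token 3: '111' -> integer_literal
Token 4: '%' -> operator
Token 5: 'cnt' -> identifier
Token 6: '+' -> operator
Token 7: 'sum' -> identifier
Total tokens: 7

7


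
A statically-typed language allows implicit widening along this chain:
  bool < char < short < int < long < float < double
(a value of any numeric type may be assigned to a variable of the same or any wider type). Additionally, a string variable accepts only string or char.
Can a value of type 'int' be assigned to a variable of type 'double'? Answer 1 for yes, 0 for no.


Target variable type: double
Source value type: int
Numeric ranks: int=3, double=6
Widening allowed iff rank(source) <= rank(target): 3 <= 6? Yes
Result: 1

1


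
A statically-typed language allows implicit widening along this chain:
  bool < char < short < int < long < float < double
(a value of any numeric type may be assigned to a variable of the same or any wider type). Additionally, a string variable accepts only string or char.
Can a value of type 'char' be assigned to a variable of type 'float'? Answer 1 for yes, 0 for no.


Target variable type: float
Source value type: char
Numeric ranks: char=1, float=5
Widening allowed iff rank(source) <= rank(target): 1 <= 5? Yes
Result: 1

1


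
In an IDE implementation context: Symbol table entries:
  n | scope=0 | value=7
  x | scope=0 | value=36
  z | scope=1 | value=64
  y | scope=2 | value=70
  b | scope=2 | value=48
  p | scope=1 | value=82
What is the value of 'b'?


Searching symbol table for 'b':
  n | scope=0 | value=7
  x | scope=0 | value=36
  z | scope=1 | value=64
  y | scope=2 | value=70
  b | scope=2 | value=48 <- MATCH
  p | scope=1 | value=82
Found 'b' at scope 2 with value 48

48


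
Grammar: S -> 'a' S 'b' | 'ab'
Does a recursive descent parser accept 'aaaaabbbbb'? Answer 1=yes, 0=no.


Grammar accepts strings of the form a^n b^n (n >= 1)
Word: 'aaaaabbbbb'
Counting: 5 a's and 5 b's
Check: 5 == 5? Yes
Derivation (S -> aSb applied 4 time(s), then S -> ab): S => aSb => aaSbb => aaaSbbb => aaaaSbbbb => aaaaabbbbb
Accepted

1


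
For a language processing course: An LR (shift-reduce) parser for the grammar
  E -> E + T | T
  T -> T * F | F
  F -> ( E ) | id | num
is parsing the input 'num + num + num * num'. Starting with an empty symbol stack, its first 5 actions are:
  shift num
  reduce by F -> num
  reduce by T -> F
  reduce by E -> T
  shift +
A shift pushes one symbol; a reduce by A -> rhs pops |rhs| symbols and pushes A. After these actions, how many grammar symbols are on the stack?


Tracking the symbol stack through each action:
  Action 1: shift 'num' : push -> stack = [num] (size 1)
  Action 2: reduce by F -> num : pop 1, push F -> stack = [F] (size 1)
  Action 3: reduce by T -> F : pop 1, push T -> stack = [T] (size 1)
  Action 4: reduce by E -> T : pop 1, push E -> stack = [E] (size 1)
  Action 5: shift '+' : push -> stack = [E, +] (size 2)
Final stack size: 2

2


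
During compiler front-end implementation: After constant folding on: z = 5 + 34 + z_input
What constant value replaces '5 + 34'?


Identifying constant sub-expression:
  Original: z = 5 + 34 + z_input
  5 and 34 are both compile-time constants
  Evaluating: 5 + 34 = 39
  After folding: z = 39 + z_input

39


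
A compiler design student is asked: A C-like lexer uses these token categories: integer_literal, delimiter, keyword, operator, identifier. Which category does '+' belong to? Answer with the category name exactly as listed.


Token: '+'
Checking categories:
  identifier: no
  integer_literal: no
  operator: YES
  keyword: no
  delimiter: no
Category: operator

operator


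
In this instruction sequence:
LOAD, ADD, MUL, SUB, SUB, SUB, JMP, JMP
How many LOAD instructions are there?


Scanning instruction sequence for LOAD:
  Position 1: LOAD <- MATCH
  Position 2: ADD
  Position 3: MUL
  Position 4: SUB
  Position 5: SUB
  Position 6: SUB
  Position 7: JMP
  Position 8: JMP
Matches at positions: [1]
Total LOAD count: 1

1


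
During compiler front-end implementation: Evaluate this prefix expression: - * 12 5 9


Parsing prefix expression: - * 12 5 9
Step 1: Innermost operation '* 12 5'
  12 * 5 = 60
Step 2: Outer operation '- [60] 9'
  60 - 9 = 51

51


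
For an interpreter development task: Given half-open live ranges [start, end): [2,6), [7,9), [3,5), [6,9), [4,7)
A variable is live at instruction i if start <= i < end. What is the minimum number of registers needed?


Live ranges:
  Var0: [2, 6)
  Var1: [7, 9)
  Var2: [3, 5)
  Var3: [6, 9)
  Var4: [4, 7)
Sweep-line events (position, delta, active):
  pos=2 start -> active=1
  pos=3 start -> active=2
  pos=4 start -> active=3
  pos=5 end -> active=2
  pos=6 end -> active=1
  pos=6 start -> active=2
  pos=7 end -> active=1
  pos=7 start -> active=2
  pos=9 end -> active=1
  pos=9 end -> active=0
Maximum simultaneous active: 3
Minimum registers needed: 3

3


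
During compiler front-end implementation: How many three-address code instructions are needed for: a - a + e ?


Expression: a - a + e
Generating three-address code (respecting * over +/- precedence):
  Instruction 1: t1 = a - a
  Instruction 2: t2 = t1 + e
Total instructions: 2

2


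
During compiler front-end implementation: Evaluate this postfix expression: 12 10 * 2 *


Processing tokens left to right:
Push 12, Push 10
Pop 12 and 10, compute 12 * 10 = 120, push 120
Push 2
Pop 120 and 2, compute 120 * 2 = 240, push 240
Stack result: 240

240


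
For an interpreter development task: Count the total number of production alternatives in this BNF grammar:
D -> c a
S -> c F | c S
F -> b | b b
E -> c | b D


Counting alternatives per rule:
  D: 1 alternative(s)
  S: 2 alternative(s)
  F: 2 alternative(s)
  E: 2 alternative(s)
Sum: 1 + 2 + 2 + 2 = 7

7


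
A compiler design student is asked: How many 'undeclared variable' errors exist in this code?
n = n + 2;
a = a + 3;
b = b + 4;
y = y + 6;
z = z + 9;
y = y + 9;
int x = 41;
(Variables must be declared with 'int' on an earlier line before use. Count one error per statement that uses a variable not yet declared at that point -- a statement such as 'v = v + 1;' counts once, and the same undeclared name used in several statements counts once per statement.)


Scanning code line by line:
  Line 1: use 'n' -> ERROR (undeclared)
  Line 2: use 'a' -> ERROR (undeclared)
  Line 3: use 'b' -> ERROR (undeclared)
  Line 4: use 'y' -> ERROR (undeclared)
  Line 5: use 'z' -> ERROR (undeclared)
  Line 6: use 'y' -> ERROR (undeclared)
  Line 7: declare 'x' -> declared = ['x']
Total undeclared variable errors: 6

6


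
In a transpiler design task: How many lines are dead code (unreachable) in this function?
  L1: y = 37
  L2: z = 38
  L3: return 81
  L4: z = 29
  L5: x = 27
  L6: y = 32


Analyzing control flow:
  L1: reachable (before return)
  L2: reachable (before return)
  L3: reachable (return statement)
  L4: DEAD (after return at L3)
  L5: DEAD (after return at L3)
  L6: DEAD (after return at L3)
Return at L3, total lines = 6
Dead lines: L4 through L6
Count: 3

3


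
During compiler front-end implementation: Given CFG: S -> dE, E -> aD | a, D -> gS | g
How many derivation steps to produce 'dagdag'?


Grammar: S -> dE, E -> aD | a, D -> gS | g
Deriving 'dagdag':
Step 1: S -> dE => dE
Step 2: E -> aD => daD
Step 3: D -> gS => dagS
Step 4: S -> dE => dagdE
Step 5: E -> aD => dagdaD
Step 6: D -> g => dagdag
Total derivation steps: 6

6


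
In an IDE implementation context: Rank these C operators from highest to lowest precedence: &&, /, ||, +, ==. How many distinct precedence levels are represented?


Looking up precedence for each operator:
  && -> precedence 2
  / -> precedence 6
  || -> precedence 1
  + -> precedence 5
  == -> precedence 3
Sorted highest to lowest: /, +, ==, &&, ||
Distinct precedence values: [6, 5, 3, 2, 1]
Number of distinct levels: 5

5


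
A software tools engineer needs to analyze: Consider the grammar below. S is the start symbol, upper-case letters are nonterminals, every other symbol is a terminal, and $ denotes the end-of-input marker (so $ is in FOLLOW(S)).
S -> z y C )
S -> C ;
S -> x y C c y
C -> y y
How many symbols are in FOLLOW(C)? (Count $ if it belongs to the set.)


S is the start symbol and does not occur in any rule body, so FOLLOW(S) = {$}.
Examining every occurrence of C in a rule body:
  S -> z y C ) : C is followed by terminal ')' -> add ')'
  S -> C ; : C is followed by terminal ';' -> add ';'
  S -> x y C c y : C is followed by terminal 'c' -> add 'c'
  C -> y y : C does not occur in the body -> contributes nothing
FOLLOW(C) = {), ;, c}
Count: 3

3


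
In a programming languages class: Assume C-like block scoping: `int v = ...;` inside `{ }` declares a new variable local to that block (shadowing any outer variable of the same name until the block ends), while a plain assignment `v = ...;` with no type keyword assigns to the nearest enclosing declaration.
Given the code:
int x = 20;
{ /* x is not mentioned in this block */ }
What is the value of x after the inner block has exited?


Analyzing scoping rules:
Outer scope: declares x = 20
Inner block: x is neither redeclared nor assigned -> unchanged
After the block -> 20
Result: 20

20


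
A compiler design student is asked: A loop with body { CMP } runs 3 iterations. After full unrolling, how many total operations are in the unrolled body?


Loop body operations: CMP (1 op per iteration)
Unrolling 3 iterations:
  Iteration 1: CMP (1 ops)
  Iteration 2: CMP (1 ops)
  Iteration 3: CMP (1 ops)
Total: 3 iterations * 1 ops/iter = 3 operations

3


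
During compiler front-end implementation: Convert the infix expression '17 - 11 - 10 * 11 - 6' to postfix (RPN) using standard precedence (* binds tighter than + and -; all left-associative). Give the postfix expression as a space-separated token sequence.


Applying the shunting-yard algorithm:
  Operand 17 -> output
  Push '-' onto operator stack -> op-stack: [-]
  Operand 11 -> output
  See '-' (prec 1); top '-' (prec 1) >= it -> pop '-' to output
  Push '-' onto operator stack -> op-stack: [-]
  Operand 10 -> output
  Push '*' onto operator stack -> op-stack: [-, *]
  Operand 11 -> output
  See '-' (prec 1); top '*' (prec 2) >= it -> pop '*' to output
  See '-' (prec 1); top '-' (prec 1) >= it -> pop '-' to output
  Push '-' onto operator stack -> op-stack: [-]
  Operand 6 -> output
  End of input: pop '-' to output
Postfix result: 17 11 - 10 11 * - 6 -

17 11 - 10 11 * - 6 -


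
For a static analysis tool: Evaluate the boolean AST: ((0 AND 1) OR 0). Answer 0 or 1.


Step 1: Evaluate inner node
  0 AND 1 = 0
Step 2: Evaluate root node
  0 OR 0 = 0

0


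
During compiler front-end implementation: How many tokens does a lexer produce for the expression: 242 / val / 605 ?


Scanning '242 / val / 605'
Token 1: '242' -> integer_literal
Token 2: '/' -> operator
Token 3: 'val' -> identifier
Token 4: '/' -> operator
Token 5: '605' -> integer_literal
Total tokens: 5

5


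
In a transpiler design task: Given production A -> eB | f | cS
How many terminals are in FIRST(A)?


Production: A -> eB | f | cS
Examining each alternative for leading terminals:
  A -> eB : first terminal = 'e'
  A -> f : first terminal = 'f'
  A -> cS : first terminal = 'c'
FIRST(A) = {c, e, f}
Count: 3

3


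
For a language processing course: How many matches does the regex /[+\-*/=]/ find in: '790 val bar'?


Pattern: /[+\-*/=]/ (operators)
Input: '790 val bar'
Scanning for matches:
Total matches: 0

0


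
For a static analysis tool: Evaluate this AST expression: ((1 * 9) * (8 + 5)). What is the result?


Expression: ((1 * 9) * (8 + 5))
Evaluating step by step:
  1 * 9 = 9
  8 + 5 = 13
  9 * 13 = 117
Result: 117

117


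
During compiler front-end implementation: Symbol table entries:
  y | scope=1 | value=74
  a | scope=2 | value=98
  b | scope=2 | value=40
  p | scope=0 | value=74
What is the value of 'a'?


Searching symbol table for 'a':
  y | scope=1 | value=74
  a | scope=2 | value=98 <- MATCH
  b | scope=2 | value=40
  p | scope=0 | value=74
Found 'a' at scope 2 with value 98

98


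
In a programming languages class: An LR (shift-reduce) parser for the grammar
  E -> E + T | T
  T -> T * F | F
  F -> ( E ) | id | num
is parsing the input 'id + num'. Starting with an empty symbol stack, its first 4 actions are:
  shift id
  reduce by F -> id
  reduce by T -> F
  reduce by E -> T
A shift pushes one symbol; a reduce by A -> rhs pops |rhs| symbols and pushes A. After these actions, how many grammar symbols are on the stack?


Tracking the symbol stack through each action:
  Action 1: shift 'id' : push -> stack = [id] (size 1)
  Action 2: reduce by F -> id : pop 1, push F -> stack = [F] (size 1)
  Action 3: reduce by T -> F : pop 1, push T -> stack = [T] (size 1)
  Action 4: reduce by E -> T : pop 1, push E -> stack = [E] (size 1)
Final stack size: 1

1


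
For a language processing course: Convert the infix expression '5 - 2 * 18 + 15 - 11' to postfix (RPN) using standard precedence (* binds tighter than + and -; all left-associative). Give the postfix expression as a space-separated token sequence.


Applying the shunting-yard algorithm:
  Operand 5 -> output
  Push '-' onto operator stack -> op-stack: [-]
  Operand 2 -> output
  Push '*' onto operator stack -> op-stack: [-, *]
  Operand 18 -> output
  See '+' (prec 1); top '*' (prec 2) >= it -> pop '*' to output
  See '+' (prec 1); top '-' (prec 1) >= it -> pop '-' to output
  Push '+' onto operator stack -> op-stack: [+]
  Operand 15 -> output
  See '-' (prec 1); top '+' (prec 1) >= it -> pop '+' to output
  Push '-' onto operator stack -> op-stack: [-]
  Operand 11 -> output
  End of input: pop '-' to output
Postfix result: 5 2 18 * - 15 + 11 -

5 2 18 * - 15 + 11 -


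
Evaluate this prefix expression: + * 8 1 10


Parsing prefix expression: + * 8 1 10
Step 1: Innermost operation '* 8 1'
  8 * 1 = 8
Step 2: Outer operation '+ [8] 10'
  8 + 10 = 18

18


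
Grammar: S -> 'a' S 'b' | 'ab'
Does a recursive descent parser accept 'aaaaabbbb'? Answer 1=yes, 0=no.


Grammar accepts strings of the form a^n b^n (n >= 1)
Word: 'aaaaabbbb'
Counting: 5 a's and 4 b's
Check: 5 == 4? No
Mismatch: a-count != b-count
Rejected

0


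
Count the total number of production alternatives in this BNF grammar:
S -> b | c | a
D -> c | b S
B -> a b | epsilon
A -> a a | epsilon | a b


Counting alternatives per rule:
  S: 3 alternative(s)
  D: 2 alternative(s)
  B: 2 alternative(s)
  A: 3 alternative(s)
Sum: 3 + 2 + 2 + 3 = 10

10


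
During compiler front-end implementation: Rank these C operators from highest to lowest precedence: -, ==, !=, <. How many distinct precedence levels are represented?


Looking up precedence for each operator:
  - -> precedence 5
  == -> precedence 3
  != -> precedence 3
  < -> precedence 4
Sorted highest to lowest: -, <, ==, !=
Distinct precedence values: [5, 4, 3]
Number of distinct levels: 3

3


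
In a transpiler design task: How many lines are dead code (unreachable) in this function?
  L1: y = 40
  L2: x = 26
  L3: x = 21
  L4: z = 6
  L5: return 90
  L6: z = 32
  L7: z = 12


Analyzing control flow:
  L1: reachable (before return)
  L2: reachable (before return)
  L3: reachable (before return)
  L4: reachable (before return)
  L5: reachable (return statement)
  L6: DEAD (after return at L5)
  L7: DEAD (after return at L5)
Return at L5, total lines = 7
Dead lines: L6 through L7
Count: 2

2


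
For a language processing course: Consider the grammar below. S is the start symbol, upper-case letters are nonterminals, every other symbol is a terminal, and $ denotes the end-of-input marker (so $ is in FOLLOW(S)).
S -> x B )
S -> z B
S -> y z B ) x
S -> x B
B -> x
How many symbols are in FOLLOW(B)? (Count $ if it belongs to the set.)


S is the start symbol and does not occur in any rule body, so FOLLOW(S) = {$}.
Examining every occurrence of B in a rule body:
  S -> x B ) : B is followed by terminal ')' -> add ')'
  S -> z B : B is at the right end -> add FOLLOW(S) = {$}
  S -> y z B ) x : B is followed by terminal ')' -> add ')' (already in the set)
  S -> x B : B is at the right end -> add FOLLOW(S) = {$} (already in the set)
  B -> x : B does not occur in the body -> contributes nothing
FOLLOW(B) = {), $}
Count: 2

2


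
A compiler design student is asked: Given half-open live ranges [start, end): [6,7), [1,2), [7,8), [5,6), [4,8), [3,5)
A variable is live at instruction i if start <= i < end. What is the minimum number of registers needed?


Live ranges:
  Var0: [6, 7)
  Var1: [1, 2)
  Var2: [7, 8)
  Var3: [5, 6)
  Var4: [4, 8)
  Var5: [3, 5)
Sweep-line events (position, delta, active):
  pos=1 start -> active=1
  pos=2 end -> active=0
  pos=3 start -> active=1
  pos=4 start -> active=2
  pos=5 end -> active=1
  pos=5 start -> active=2
  pos=6 end -> active=1
  pos=6 start -> active=2
  pos=7 end -> active=1
  pos=7 start -> active=2
  pos=8 end -> active=1
  pos=8 end -> active=0
Maximum simultaneous active: 2
Minimum registers needed: 2

2


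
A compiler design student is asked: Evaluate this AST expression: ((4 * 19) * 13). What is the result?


Expression: ((4 * 19) * 13)
Evaluating step by step:
  4 * 19 = 76
  76 * 13 = 988
Result: 988

988


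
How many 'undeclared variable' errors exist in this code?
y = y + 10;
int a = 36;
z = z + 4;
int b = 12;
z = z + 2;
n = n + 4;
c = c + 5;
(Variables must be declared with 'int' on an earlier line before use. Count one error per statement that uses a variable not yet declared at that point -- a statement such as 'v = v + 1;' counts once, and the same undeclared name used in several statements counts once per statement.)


Scanning code line by line:
  Line 1: use 'y' -> ERROR (undeclared)
  Line 2: declare 'a' -> declared = ['a']
  Line 3: use 'z' -> ERROR (undeclared)
  Line 4: declare 'b' -> declared = ['a', 'b']
  Line 5: use 'z' -> ERROR (undeclared)
  Line 6: use 'n' -> ERROR (undeclared)
  Line 7: use 'c' -> ERROR (undeclared)
Total undeclared variable errors: 5

5


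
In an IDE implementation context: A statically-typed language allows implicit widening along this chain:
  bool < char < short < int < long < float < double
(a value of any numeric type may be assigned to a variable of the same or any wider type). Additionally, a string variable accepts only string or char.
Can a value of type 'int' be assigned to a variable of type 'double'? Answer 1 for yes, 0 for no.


Target variable type: double
Source value type: int
Numeric ranks: int=3, double=6
Widening allowed iff rank(source) <= rank(target): 3 <= 6? Yes
Result: 1

1


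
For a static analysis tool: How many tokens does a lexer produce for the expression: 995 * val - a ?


Scanning '995 * val - a'
Token 1: '995' -> integer_literal
Token 2: '*' -> operator
Token 3: 'val' -> identifier
Token 4: '-' -> operator
Token 5: 'a' -> identifier
Total tokens: 5

5


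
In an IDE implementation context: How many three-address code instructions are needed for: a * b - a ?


Expression: a * b - a
Generating three-address code (respecting * over +/- precedence):
  Instruction 1: t1 = a * b
  Instruction 2: t2 = t1 - a
Total instructions: 2

2


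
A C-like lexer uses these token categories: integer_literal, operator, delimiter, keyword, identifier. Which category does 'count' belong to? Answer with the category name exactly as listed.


Token: 'count'
Checking categories:
  identifier: YES
  integer_literal: no
  operator: no
  keyword: no
  delimiter: no
Category: identifier

identifier


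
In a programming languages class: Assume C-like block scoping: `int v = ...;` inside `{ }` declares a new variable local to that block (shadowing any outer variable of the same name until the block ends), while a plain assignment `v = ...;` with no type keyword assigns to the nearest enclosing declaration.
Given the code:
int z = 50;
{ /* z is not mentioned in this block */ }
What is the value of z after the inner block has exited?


Analyzing scoping rules:
Outer scope: declares z = 50
Inner block: z is neither redeclared nor assigned -> unchanged
After the block -> 50
Result: 50

50


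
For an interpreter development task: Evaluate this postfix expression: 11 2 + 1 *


Processing tokens left to right:
Push 11, Push 2
Pop 11 and 2, compute 11 + 2 = 13, push 13
Push 1
Pop 13 and 1, compute 13 * 1 = 13, push 13
Stack result: 13

13


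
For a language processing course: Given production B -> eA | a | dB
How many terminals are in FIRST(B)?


Production: B -> eA | a | dB
Examining each alternative for leading terminals:
  B -> eA : first terminal = 'e'
  B -> a : first terminal = 'a'
  B -> dB : first terminal = 'd'
FIRST(B) = {a, d, e}
Count: 3

3


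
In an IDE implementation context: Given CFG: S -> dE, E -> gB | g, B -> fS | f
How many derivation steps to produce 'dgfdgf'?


Grammar: S -> dE, E -> gB | g, B -> fS | f
Deriving 'dgfdgf':
Step 1: S -> dE => dE
Step 2: E -> gB => dgB
Step 3: B -> fS => dgfS
Step 4: S -> dE => dgfdE
Step 5: E -> gB => dgfdgB
Step 6: B -> f => dgfdgf
Total derivation steps: 6

6


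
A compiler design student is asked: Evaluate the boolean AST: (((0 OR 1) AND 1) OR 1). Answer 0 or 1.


Step 1: Evaluate inner node
  0 OR 1 = 1
Step 2: Evaluate next node
  1 AND 1 = 1
Step 3: Evaluate root node
  1 OR 1 = 1

1


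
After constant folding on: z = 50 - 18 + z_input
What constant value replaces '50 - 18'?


Identifying constant sub-expression:
  Original: z = 50 - 18 + z_input
  50 and 18 are both compile-time constants
  Evaluating: 50 - 18 = 32
  After folding: z = 32 + z_input

32


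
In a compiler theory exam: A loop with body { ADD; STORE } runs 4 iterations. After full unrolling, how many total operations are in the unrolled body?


Loop body operations: ADD, STORE (2 ops per iteration)
Unrolling 4 iterations:
  Iteration 1: ADD, STORE (2 ops)
  Iteration 2: ADD, STORE (2 ops)
  Iteration 3: ADD, STORE (2 ops)
  Iteration 4: ADD, STORE (2 ops)
Total: 4 iterations * 2 ops/iter = 8 operations

8


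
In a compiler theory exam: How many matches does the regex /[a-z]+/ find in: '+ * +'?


Pattern: /[a-z]+/ (identifiers)
Input: '+ * +'
Scanning for matches:
Total matches: 0

0


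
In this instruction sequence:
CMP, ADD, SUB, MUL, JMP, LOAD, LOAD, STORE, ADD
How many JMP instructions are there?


Scanning instruction sequence for JMP:
  Position 1: CMP
  Position 2: ADD
  Position 3: SUB
  Position 4: MUL
  Position 5: JMP <- MATCH
  Position 6: LOAD
  Position 7: LOAD
  Position 8: STORE
  Position 9: ADD
Matches at positions: [5]
Total JMP count: 1

1


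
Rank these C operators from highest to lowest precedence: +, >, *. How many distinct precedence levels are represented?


Looking up precedence for each operator:
  + -> precedence 5
  > -> precedence 4
  * -> precedence 6
Sorted highest to lowest: *, +, >
Distinct precedence values: [6, 5, 4]
Number of distinct levels: 3

3


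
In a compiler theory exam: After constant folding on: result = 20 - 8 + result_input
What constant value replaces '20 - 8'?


Identifying constant sub-expression:
  Original: result = 20 - 8 + result_input
  20 and 8 are both compile-time constants
  Evaluating: 20 - 8 = 12
  After folding: result = 12 + result_input

12


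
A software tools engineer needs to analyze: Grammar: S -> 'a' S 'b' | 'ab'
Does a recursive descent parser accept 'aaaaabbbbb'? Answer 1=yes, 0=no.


Grammar accepts strings of the form a^n b^n (n >= 1)
Word: 'aaaaabbbbb'
Counting: 5 a's and 5 b's
Check: 5 == 5? Yes
Derivation (S -> aSb applied 4 time(s), then S -> ab): S => aSb => aaSbb => aaaSbbb => aaaaSbbbb => aaaaabbbbb
Accepted

1


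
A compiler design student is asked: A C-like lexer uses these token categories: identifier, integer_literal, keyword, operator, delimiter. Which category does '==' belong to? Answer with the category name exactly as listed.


Token: '=='
Checking categories:
  identifier: no
  integer_literal: no
  operator: YES
  keyword: no
  delimiter: no
Category: operator

operator


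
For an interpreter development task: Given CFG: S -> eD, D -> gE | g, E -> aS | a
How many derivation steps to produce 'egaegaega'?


Grammar: S -> eD, D -> gE | g, E -> aS | a
Deriving 'egaegaega':
Step 1: S -> eD => eD
Step 2: D -> gE => egE
Step 3: E -> aS => egaS
Step 4: S -> eD => egaeD
Step 5: D -> gE => egaegE
Step 6: E -> aS => egaegaS
Step 7: S -> eD => egaegaeD
Step 8: D -> gE => egaegaegE
Step 9: E -> a => egaegaega
Total derivation steps: 9

9


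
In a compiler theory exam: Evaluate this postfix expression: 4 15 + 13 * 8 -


Processing tokens left to right:
Push 4, Push 15
Pop 4 and 15, compute 4 + 15 = 19, push 19
Push 13
Pop 19 and 13, compute 19 * 13 = 247, push 247
Push 8
Pop 247 and 8, compute 247 - 8 = 239, push 239
Stack result: 239

239


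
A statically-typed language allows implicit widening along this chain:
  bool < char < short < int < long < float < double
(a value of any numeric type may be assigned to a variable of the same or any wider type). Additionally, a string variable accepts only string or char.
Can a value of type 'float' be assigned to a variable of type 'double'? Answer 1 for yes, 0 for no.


Target variable type: double
Source value type: float
Numeric ranks: float=5, double=6
Widening allowed iff rank(source) <= rank(target): 5 <= 6? Yes
Result: 1

1


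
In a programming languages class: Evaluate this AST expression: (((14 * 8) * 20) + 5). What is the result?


Expression: (((14 * 8) * 20) + 5)
Evaluating step by step:
  14 * 8 = 112
  112 * 20 = 2240
  2240 + 5 = 2245
Result: 2245

2245
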